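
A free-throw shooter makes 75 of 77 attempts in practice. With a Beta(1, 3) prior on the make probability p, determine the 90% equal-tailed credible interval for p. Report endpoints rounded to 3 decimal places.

[0.889, 0.975]

Posterior: Beta(1+75, 3+2) = Beta(76, 5).
Equal-tailed 90% interval: the 0.05 and 0.95 quantiles of Beta(76, 5).
Posterior mean ≈ 0.938, SD ≈ 0.027; a Normal approximation gives roughly [0.895, 0.982].
Exact: F⁻¹(0.05) = 0.889; F⁻¹(0.95) = 0.975.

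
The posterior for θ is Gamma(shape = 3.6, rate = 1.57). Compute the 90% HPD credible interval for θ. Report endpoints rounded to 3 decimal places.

[0.463, 4.056]

The posterior is unimodal and skewed, so the HPD interval has equal density at both endpoints and is the shortest 90% interval.
Solving f(0.463) = f(4.056) with F(4.056) − F(0.463) = 0.90 gives [0.463, 4.056].
For comparison, the equal-tailed interval is [0.725, 4.573]; the HPD is narrower and shifted toward the mode.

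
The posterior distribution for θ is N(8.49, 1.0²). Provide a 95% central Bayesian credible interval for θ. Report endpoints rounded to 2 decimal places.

[6.53, 10.45]

The posterior is symmetric, so the 95% equal-tailed interval is θ = 8.49 ± z·1.0 with z = 1.960.
Half-width: 1.960 × 1.0 = 1.96.
8.49 − 1.96 = 6.53; 8.49 + 1.96 = 10.45.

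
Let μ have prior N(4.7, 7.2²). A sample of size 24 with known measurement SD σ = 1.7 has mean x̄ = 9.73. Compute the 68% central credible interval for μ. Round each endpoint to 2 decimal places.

Posterior precision = 1/7.2² + 24/1.7² = 0.0193 + 8.3045 = 8.3238, so posterior SD = 0.3466.
Posterior mean = (4.7/7.2² + 24·9.73/1.7²) / 8.3238 = 9.7183.
Interval: 9.7183 ± 0.994 × 0.3466 → [9.37, 10.06].

[9.37, 10.06]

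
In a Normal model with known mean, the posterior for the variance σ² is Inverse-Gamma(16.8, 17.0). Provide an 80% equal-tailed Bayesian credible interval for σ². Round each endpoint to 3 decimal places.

[0.765, 1.440]

Inverse-Gamma(16.8, 17.0) quantiles: F⁻¹(0.1) and F⁻¹(0.9).
Equivalently, 1/σ² ~ Gamma(16.8, rate = 17.0); invert its 0.9 and 0.1 quantiles.
Posterior mean ≈ 1.076, SD ≈ 0.280; a Normal approximation gives roughly [0.718, 1.434].
Exact: lower = 0.765; upper = 1.440.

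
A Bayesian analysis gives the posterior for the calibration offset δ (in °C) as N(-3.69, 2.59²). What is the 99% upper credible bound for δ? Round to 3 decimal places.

Need U with P(δ ≤ U) = 0.99: U = -3.69 + z_{0.01}·2.59.
z = 2.326; U = -3.69 + 2.326 × 2.59 = 2.335.

2.335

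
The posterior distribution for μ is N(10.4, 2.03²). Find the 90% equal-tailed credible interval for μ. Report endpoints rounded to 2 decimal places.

[7.06, 13.74]

The posterior is symmetric, so the 90% equal-tailed interval is μ = 10.4 ± z·2.03 with z = 1.645.
Half-width: 1.645 × 2.03 = 3.34.
10.4 − 3.34 = 7.06; 10.4 + 3.34 = 13.74.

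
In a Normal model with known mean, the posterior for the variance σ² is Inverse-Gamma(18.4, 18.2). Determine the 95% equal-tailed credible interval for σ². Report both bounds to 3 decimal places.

[0.657, 1.658]

Inverse-Gamma(18.4, 18.2) quantiles: F⁻¹(0.025) and F⁻¹(0.975).
Equivalently, 1/σ² ~ Gamma(18.4, rate = 18.2); invert its 0.975 and 0.025 quantiles.
Posterior mean ≈ 1.046, SD ≈ 0.258; a Normal approximation gives roughly [0.540, 1.552].
Exact: lower = 0.657; upper = 1.658.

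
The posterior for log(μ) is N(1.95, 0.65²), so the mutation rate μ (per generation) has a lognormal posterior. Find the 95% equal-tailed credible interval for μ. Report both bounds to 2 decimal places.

[1.97, 25.13]

On the log scale the 95% interval is 1.95 ± 1.960 × 0.65 = [0.6760, 3.2240].
Exponentiate: [e^0.6760, e^3.2240] = [1.97, 25.13].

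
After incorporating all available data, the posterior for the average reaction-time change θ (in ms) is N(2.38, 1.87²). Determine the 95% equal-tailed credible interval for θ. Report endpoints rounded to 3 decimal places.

The posterior is symmetric, so the 95% equal-tailed interval is θ = 2.38 ± z·1.87 with z = 1.960.
Half-width: 1.960 × 1.87 = 3.665.
2.38 − 3.665 = -1.285; 2.38 + 3.665 = 6.045.

[-1.285, 6.045]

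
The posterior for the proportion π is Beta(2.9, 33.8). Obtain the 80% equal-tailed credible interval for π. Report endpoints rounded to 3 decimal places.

Posterior: Beta(2.9, 33.8).
Equal-tailed 80% interval: the 0.1 and 0.9 quantiles of Beta(2.9, 33.8).
Posterior mean ≈ 0.079, SD ≈ 0.044; a Normal approximation gives roughly [0.023, 0.135].
Exact: F⁻¹(0.1) = 0.030; F⁻¹(0.9) = 0.139.

[0.030, 0.139]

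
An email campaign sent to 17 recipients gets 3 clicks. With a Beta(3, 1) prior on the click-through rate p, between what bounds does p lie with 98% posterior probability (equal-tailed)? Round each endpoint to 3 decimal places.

[0.098, 0.532]

Posterior: Beta(3+3, 1+14) = Beta(6, 15).
Equal-tailed 98% interval: the 0.01 and 0.99 quantiles of Beta(6, 15).
Posterior mean ≈ 0.286, SD ≈ 0.096; a Normal approximation gives roughly [0.062, 0.510].
Exact: F⁻¹(0.01) = 0.098; F⁻¹(0.99) = 0.532.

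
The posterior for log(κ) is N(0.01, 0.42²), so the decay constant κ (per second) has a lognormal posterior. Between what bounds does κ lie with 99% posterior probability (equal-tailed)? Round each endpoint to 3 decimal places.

On the log scale the 99% interval is 0.01 ± 2.576 × 0.42 = [-1.0718, 1.0918].
Exponentiate: [e^-1.0718, e^1.0918] = [0.342, 2.980].

[0.342, 2.980]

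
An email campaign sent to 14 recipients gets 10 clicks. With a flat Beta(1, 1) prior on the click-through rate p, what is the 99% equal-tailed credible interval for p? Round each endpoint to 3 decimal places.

[0.373, 0.920]

Posterior: Beta(1+10, 1+4) = Beta(11, 5).
Equal-tailed 99% interval: the 0.005 and 0.995 quantiles of Beta(11, 5).
Posterior mean ≈ 0.688, SD ≈ 0.112; a Normal approximation gives roughly [0.398, 0.977].
Exact: F⁻¹(0.005) = 0.373; F⁻¹(0.995) = 0.920.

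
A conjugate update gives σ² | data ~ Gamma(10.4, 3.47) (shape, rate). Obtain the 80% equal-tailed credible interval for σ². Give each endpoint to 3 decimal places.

[1.885, 4.233]

Posterior: Gamma(shape 10.4, rate 3.47).
Equal-tailed 80% interval: Gamma(10.4, 3.47) quantiles at 0.1 and 0.9.
Posterior mean ≈ 2.997, SD ≈ 0.929; a Normal approximation gives roughly [1.806, 4.188].
Exact: lower = 1.885; upper = 4.233.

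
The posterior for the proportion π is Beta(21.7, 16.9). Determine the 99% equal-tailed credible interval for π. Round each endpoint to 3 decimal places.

Posterior: Beta(21.7, 16.9).
Equal-tailed 99% interval: the 0.005 and 0.995 quantiles of Beta(21.7, 16.9).
Posterior mean ≈ 0.562, SD ≈ 0.079; a Normal approximation gives roughly [0.359, 0.765].
Exact: F⁻¹(0.005) = 0.358; F⁻¹(0.995) = 0.755.

[0.358, 0.755]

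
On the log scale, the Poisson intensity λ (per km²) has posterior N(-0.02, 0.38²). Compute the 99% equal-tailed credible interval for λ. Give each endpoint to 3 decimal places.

[0.368, 2.609]

On the log scale the 99% interval is -0.02 ± 2.576 × 0.38 = [-0.9988, 0.9588].
Exponentiate: [e^-0.9988, e^0.9588] = [0.368, 2.609].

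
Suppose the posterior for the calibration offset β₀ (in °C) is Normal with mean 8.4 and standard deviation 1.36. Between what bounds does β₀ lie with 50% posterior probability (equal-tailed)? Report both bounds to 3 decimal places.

The posterior is symmetric, so the 50% equal-tailed interval is β₀ = 8.4 ± z·1.36 with z = 0.674.
Half-width: 0.674 × 1.36 = 0.917.
8.4 − 0.917 = 7.483; 8.4 + 0.917 = 9.317.

[7.483, 9.317]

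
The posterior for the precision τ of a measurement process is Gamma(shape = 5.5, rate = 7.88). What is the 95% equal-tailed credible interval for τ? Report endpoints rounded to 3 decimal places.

Posterior: Gamma(shape 5.5, rate 7.88).
Equal-tailed 95% interval: Gamma(5.5, 7.88) quantiles at 0.025 and 0.975.
Posterior mean ≈ 0.698, SD ≈ 0.298; a Normal approximation gives roughly [0.115, 1.281].
Exact: lower = 0.242; upper = 1.391.

[0.242, 1.391]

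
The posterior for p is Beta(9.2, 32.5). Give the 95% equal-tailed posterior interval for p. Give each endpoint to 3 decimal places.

[0.110, 0.357]

Posterior: Beta(9.2, 32.5).
Equal-tailed 95% interval: the 0.025 and 0.975 quantiles of Beta(9.2, 32.5).
Posterior mean ≈ 0.221, SD ≈ 0.063; a Normal approximation gives roughly [0.096, 0.345].
Exact: F⁻¹(0.025) = 0.110; F⁻¹(0.975) = 0.357.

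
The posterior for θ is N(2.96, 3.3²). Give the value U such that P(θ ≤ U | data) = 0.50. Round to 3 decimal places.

2.960

Need U with P(θ ≤ U) = 0.50: U = 2.96 + z_{0.5}·3.3.
z = 0.000; U = 2.96 + 0.000 × 3.3 = 2.960.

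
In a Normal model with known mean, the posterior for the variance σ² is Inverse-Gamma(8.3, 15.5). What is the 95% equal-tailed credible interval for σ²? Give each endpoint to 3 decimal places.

[1.045, 4.246]

Inverse-Gamma(8.3, 15.5) quantiles: F⁻¹(0.025) and F⁻¹(0.975).
Equivalently, 1/σ² ~ Gamma(8.3, rate = 15.5); invert its 0.975 and 0.025 quantiles.
Posterior mean ≈ 2.123, SD ≈ 0.846; a Normal approximation gives roughly [0.465, 3.781].
Exact: lower = 1.045; upper = 4.246.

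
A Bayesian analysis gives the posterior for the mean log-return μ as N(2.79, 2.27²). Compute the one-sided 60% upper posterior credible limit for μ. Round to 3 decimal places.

3.365

Need U with P(μ ≤ U) = 0.60: U = 2.79 + z_{0.4}·2.27.
z = 0.253; U = 2.79 + 0.253 × 2.27 = 3.365.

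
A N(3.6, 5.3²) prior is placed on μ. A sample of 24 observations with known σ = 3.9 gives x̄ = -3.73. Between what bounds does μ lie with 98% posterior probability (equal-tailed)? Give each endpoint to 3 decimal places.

Posterior precision = 1/5.3² + 24/3.9² = 0.0356 + 1.5779 = 1.6135, so posterior SD = 0.7873.
Posterior mean = (3.6/5.3² + 24·-3.73/3.9²) / 1.6135 = -3.5683.
Interval: -3.5683 ± 2.326 × 0.7873 → [-5.400, -1.737].

[-5.400, -1.737]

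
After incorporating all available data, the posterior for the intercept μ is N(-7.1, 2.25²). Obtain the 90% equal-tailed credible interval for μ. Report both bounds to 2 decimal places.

[-10.80, -3.40]

The posterior is symmetric, so the 90% equal-tailed interval is μ = -7.1 ± z·2.25 with z = 1.645.
Half-width: 1.645 × 2.25 = 3.70.
-7.1 − 3.70 = -10.80; -7.1 + 3.70 = -3.40.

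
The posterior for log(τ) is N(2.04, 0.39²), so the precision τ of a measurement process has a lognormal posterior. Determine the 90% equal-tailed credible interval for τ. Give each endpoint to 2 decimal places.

[4.05, 14.61]

On the log scale the 90% interval is 2.04 ± 1.645 × 0.39 = [1.3985, 2.6815].
Exponentiate: [e^1.3985, e^2.6815] = [4.05, 14.61].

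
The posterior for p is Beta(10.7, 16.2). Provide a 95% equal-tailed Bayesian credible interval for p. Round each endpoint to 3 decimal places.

Posterior: Beta(10.7, 16.2).
Equal-tailed 95% interval: the 0.025 and 0.975 quantiles of Beta(10.7, 16.2).
Posterior mean ≈ 0.398, SD ≈ 0.093; a Normal approximation gives roughly [0.216, 0.579].
Exact: F⁻¹(0.025) = 0.225; F⁻¹(0.975) = 0.585.

[0.225, 0.585]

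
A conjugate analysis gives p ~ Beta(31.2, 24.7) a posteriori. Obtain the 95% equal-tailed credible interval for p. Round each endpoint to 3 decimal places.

Posterior: Beta(31.2, 24.7).
Equal-tailed 95% interval: the 0.025 and 0.975 quantiles of Beta(31.2, 24.7).
Posterior mean ≈ 0.558, SD ≈ 0.066; a Normal approximation gives roughly [0.429, 0.687].
Exact: F⁻¹(0.025) = 0.428; F⁻¹(0.975) = 0.685.

[0.428, 0.685]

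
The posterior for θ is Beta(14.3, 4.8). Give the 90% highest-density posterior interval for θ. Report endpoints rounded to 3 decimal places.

[0.596, 0.907]

The posterior is unimodal and skewed, so the HPD interval has equal density at both endpoints and is the shortest 90% interval.
Solving f(0.596) = f(0.907) with F(0.907) − F(0.596) = 0.90 gives [0.596, 0.907].
For comparison, the equal-tailed interval is [0.575, 0.892]; the HPD is narrower and shifted toward the mode.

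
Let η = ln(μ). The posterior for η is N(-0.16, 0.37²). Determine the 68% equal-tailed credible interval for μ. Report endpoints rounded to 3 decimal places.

On the log scale the 68% interval is -0.16 ± 0.994 × 0.37 = [-0.5279, 0.2079].
Exponentiate: [e^-0.5279, e^0.2079] = [0.590, 1.231].

[0.590, 1.231]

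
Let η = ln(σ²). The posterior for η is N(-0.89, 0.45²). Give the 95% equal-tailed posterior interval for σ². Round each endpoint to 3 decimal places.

On the log scale the 95% interval is -0.89 ± 1.960 × 0.45 = [-1.7720, -0.0080].
Exponentiate: [e^-1.7720, e^-0.0080] = [0.170, 0.992].

[0.170, 0.992]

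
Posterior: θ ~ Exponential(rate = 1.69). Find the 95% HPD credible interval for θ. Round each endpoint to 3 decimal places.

[0.000, 1.773]

The exponential density is strictly decreasing on [0, ∞), so the HPD interval is anchored at 0: [0, q] with P(θ ≤ q) = 0.95.
q = −ln(1 − 0.95) / 1.69 = 2.9957 / 1.69 = 1.773.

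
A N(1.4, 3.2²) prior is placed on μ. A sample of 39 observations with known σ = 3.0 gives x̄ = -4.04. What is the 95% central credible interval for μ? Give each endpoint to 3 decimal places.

Posterior precision = 1/3.2² + 39/3.0² = 0.0977 + 4.3333 = 4.4310, so posterior SD = 0.4751.
Posterior mean = (1.4/3.2² + 39·-4.04/3.0²) / 4.4310 = -3.9201.
Interval: -3.9201 ± 1.960 × 0.4751 → [-4.851, -2.989].

[-4.851, -2.989]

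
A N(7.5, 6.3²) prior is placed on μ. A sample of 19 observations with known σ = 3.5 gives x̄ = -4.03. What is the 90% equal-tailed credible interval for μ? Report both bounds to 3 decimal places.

[-5.156, -2.536]

Posterior precision = 1/6.3² + 19/3.5² = 0.0252 + 1.5510 = 1.5762, so posterior SD = 0.7965.
Posterior mean = (7.5/6.3² + 19·-4.03/3.5²) / 1.5762 = -3.8457.
Interval: -3.8457 ± 1.645 × 0.7965 → [-5.156, -2.536].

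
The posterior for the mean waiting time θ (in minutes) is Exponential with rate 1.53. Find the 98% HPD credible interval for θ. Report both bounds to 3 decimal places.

[0.000, 2.557]

The exponential density is strictly decreasing on [0, ∞), so the HPD interval is anchored at 0: [0, q] with P(θ ≤ q) = 0.98.
q = −ln(1 − 0.98) / 1.53 = 3.9120 / 1.53 = 2.557.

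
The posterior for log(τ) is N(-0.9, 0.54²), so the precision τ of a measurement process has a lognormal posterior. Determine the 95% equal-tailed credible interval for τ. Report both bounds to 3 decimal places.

On the log scale the 95% interval is -0.9 ± 1.960 × 0.54 = [-1.9584, 0.1584].
Exponentiate: [e^-1.9584, e^0.1584] = [0.141, 1.172].

[0.141, 1.172]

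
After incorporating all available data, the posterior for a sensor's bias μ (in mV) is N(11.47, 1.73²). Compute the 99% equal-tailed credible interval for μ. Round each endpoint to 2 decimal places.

The posterior is symmetric, so the 99% equal-tailed interval is μ = 11.47 ± z·1.73 with z = 2.576.
Half-width: 2.576 × 1.73 = 4.46.
11.47 − 4.46 = 7.01; 11.47 + 4.46 = 15.93.

[7.01, 15.93]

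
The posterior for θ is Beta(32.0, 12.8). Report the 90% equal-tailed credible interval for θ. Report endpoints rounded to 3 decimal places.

[0.599, 0.818]

Posterior: Beta(32.0, 12.8).
Equal-tailed 90% interval: the 0.05 and 0.95 quantiles of Beta(32.0, 12.8).
Posterior mean ≈ 0.714, SD ≈ 0.067; a Normal approximation gives roughly [0.604, 0.824].
Exact: F⁻¹(0.05) = 0.599; F⁻¹(0.95) = 0.818.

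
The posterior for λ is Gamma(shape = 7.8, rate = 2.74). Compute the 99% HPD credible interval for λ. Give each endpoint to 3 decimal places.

The posterior is unimodal and skewed, so the HPD interval has equal density at both endpoints and is the shortest 99% interval.
Solving f(0.749) = f(5.849) with F(5.849) − F(0.749) = 0.99 gives [0.749, 5.849].
For comparison, the equal-tailed interval is [0.899, 6.146]; the HPD is narrower and shifted toward the mode.

[0.749, 5.849]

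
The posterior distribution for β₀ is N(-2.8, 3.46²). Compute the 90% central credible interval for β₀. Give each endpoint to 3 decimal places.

The posterior is symmetric, so the 90% equal-tailed interval is β₀ = -2.8 ± z·3.46 with z = 1.645.
Half-width: 1.645 × 3.46 = 5.691.
-2.8 − 5.691 = -8.491; -2.8 + 5.691 = 2.891.

[-8.491, 2.891]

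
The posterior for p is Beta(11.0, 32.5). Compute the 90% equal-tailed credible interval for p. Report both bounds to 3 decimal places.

[0.152, 0.366]

Posterior: Beta(11.0, 32.5).
Equal-tailed 90% interval: the 0.05 and 0.95 quantiles of Beta(11.0, 32.5).
Posterior mean ≈ 0.253, SD ≈ 0.065; a Normal approximation gives roughly [0.146, 0.360].
Exact: F⁻¹(0.05) = 0.152; F⁻¹(0.95) = 0.366.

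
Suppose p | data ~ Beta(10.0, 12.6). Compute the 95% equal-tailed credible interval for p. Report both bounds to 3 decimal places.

[0.249, 0.646]

Posterior: Beta(10.0, 12.6).
Equal-tailed 95% interval: the 0.025 and 0.975 quantiles of Beta(10.0, 12.6).
Posterior mean ≈ 0.442, SD ≈ 0.102; a Normal approximation gives roughly [0.242, 0.643].
Exact: F⁻¹(0.025) = 0.249; F⁻¹(0.975) = 0.646.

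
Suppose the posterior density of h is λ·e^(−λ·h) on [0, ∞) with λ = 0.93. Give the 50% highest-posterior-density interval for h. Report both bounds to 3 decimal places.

The exponential density is strictly decreasing on [0, ∞), so the HPD interval is anchored at 0: [0, q] with P(h ≤ q) = 0.50.
q = −ln(1 − 0.50) / 0.93 = 0.6931 / 0.93 = 0.745.

[0.000, 0.745]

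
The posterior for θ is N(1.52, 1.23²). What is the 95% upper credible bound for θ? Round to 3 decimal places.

3.543

Need U with P(θ ≤ U) = 0.95: U = 1.52 + z_{0.05}·1.23.
z = 1.645; U = 1.52 + 1.645 × 1.23 = 3.543.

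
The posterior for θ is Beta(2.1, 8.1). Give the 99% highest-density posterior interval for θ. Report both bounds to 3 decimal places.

The posterior is unimodal and skewed, so the HPD interval has equal density at both endpoints and is the shortest 99% interval.
Solving f(0.003) = f(0.549) with F(0.549) − F(0.003) = 0.99 gives [0.003, 0.549].
For comparison, the equal-tailed interval is [0.014, 0.588]; the HPD is narrower and shifted toward the mode.

[0.003, 0.549]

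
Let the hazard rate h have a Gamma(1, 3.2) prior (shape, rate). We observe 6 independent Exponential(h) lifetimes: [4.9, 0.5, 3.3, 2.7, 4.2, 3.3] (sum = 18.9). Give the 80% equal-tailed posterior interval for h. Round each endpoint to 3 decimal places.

[0.176, 0.477]

Posterior: Gamma(1+6, 3.2+18.9) = Gamma(7, 22.1) (shape, rate).
Equal-tailed 80% interval: Gamma(7, 22.1) quantiles at 0.1 and 0.9.
Posterior mean ≈ 0.317, SD ≈ 0.120; a Normal approximation gives roughly [0.163, 0.470].
Exact: lower = 0.176; upper = 0.477.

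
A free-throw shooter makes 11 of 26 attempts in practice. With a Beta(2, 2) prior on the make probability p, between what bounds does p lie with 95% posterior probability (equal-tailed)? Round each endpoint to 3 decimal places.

[0.264, 0.611]

Posterior: Beta(2+11, 2+15) = Beta(13, 17).
Equal-tailed 95% interval: the 0.025 and 0.975 quantiles of Beta(13, 17).
Posterior mean ≈ 0.433, SD ≈ 0.089; a Normal approximation gives roughly [0.259, 0.608].
Exact: F⁻¹(0.025) = 0.264; F⁻¹(0.975) = 0.611.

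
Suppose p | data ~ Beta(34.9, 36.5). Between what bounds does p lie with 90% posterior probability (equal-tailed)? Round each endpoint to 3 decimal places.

Posterior: Beta(34.9, 36.5).
Equal-tailed 90% interval: the 0.05 and 0.95 quantiles of Beta(34.9, 36.5).
Posterior mean ≈ 0.489, SD ≈ 0.059; a Normal approximation gives roughly [0.392, 0.585].
Exact: F⁻¹(0.05) = 0.392; F⁻¹(0.95) = 0.586.

[0.392, 0.586]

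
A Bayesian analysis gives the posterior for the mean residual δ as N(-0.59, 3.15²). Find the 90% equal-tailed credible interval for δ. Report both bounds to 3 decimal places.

[-5.771, 4.591]

The posterior is symmetric, so the 90% equal-tailed interval is δ = -0.59 ± z·3.15 with z = 1.645.
Half-width: 1.645 × 3.15 = 5.181.
-0.59 − 5.181 = -5.771; -0.59 + 5.181 = 4.591.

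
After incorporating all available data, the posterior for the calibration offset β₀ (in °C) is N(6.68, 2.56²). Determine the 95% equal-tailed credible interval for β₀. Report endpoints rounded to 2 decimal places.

[1.66, 11.70]

The posterior is symmetric, so the 95% equal-tailed interval is β₀ = 6.68 ± z·2.56 with z = 1.960.
Half-width: 1.960 × 2.56 = 5.02.
6.68 − 5.02 = 1.66; 6.68 + 5.02 = 11.70.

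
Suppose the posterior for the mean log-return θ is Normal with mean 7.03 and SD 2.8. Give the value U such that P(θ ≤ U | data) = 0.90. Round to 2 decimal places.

Need U with P(θ ≤ U) = 0.90: U = 7.03 + z_{0.1}·2.8.
z = 1.282; U = 7.03 + 1.282 × 2.8 = 10.62.

10.62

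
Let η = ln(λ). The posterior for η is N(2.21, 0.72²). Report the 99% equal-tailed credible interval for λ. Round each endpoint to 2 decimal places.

[1.43, 58.24]

On the log scale the 99% interval is 2.21 ± 2.576 × 0.72 = [0.3554, 4.0646].
Exponentiate: [e^0.3554, e^4.0646] = [1.43, 58.24].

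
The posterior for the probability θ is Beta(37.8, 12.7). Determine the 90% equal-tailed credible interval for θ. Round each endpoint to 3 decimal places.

Posterior: Beta(37.8, 12.7).
Equal-tailed 90% interval: the 0.05 and 0.95 quantiles of Beta(37.8, 12.7).
Posterior mean ≈ 0.749, SD ≈ 0.060; a Normal approximation gives roughly [0.649, 0.848].
Exact: F⁻¹(0.05) = 0.644; F⁻¹(0.95) = 0.842.

[0.644, 0.842]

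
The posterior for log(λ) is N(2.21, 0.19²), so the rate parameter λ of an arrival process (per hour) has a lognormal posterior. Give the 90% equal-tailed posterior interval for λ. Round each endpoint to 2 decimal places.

[6.67, 12.46]

On the log scale the 90% interval is 2.21 ± 1.645 × 0.19 = [1.8975, 2.5225].
Exponentiate: [e^1.8975, e^2.5225] = [6.67, 12.46].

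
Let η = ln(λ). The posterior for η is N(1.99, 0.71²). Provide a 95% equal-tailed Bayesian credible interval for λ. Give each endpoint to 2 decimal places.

On the log scale the 95% interval is 1.99 ± 1.960 × 0.71 = [0.5984, 3.3816].
Exponentiate: [e^0.5984, e^3.3816] = [1.82, 29.42].

[1.82, 29.42]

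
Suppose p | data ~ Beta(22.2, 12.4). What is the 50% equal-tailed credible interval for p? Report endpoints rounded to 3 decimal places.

Posterior: Beta(22.2, 12.4).
Equal-tailed 50% interval: the 0.25 and 0.75 quantiles of Beta(22.2, 12.4).
Posterior mean ≈ 0.642, SD ≈ 0.080; a Normal approximation gives roughly [0.587, 0.696].
Exact: F⁻¹(0.25) = 0.588; F⁻¹(0.75) = 0.698.

[0.588, 0.698]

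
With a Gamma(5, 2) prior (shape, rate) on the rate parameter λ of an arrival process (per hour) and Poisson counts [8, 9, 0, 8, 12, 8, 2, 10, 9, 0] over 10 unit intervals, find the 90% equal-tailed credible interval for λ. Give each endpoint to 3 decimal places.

[4.811, 7.117]

Posterior: Gamma(5+66, 2+10) = Gamma(71, 12) (shape, rate).
Equal-tailed 90% interval: Gamma(71, 12) quantiles at 0.05 and 0.95.
Posterior mean ≈ 5.917, SD ≈ 0.702; a Normal approximation gives roughly [4.762, 7.072].
Exact: lower = 4.811; upper = 7.117.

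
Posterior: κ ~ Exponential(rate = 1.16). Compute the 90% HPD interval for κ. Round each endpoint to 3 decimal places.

The exponential density is strictly decreasing on [0, ∞), so the HPD interval is anchored at 0: [0, q] with P(κ ≤ q) = 0.90.
q = −ln(1 − 0.90) / 1.16 = 2.3026 / 1.16 = 1.985.

[0.000, 1.985]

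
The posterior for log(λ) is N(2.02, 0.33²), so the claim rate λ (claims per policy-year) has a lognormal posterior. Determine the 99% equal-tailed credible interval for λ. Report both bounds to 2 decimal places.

[3.22, 17.64]

On the log scale the 99% interval is 2.02 ± 2.576 × 0.33 = [1.1700, 2.8700].
Exponentiate: [e^1.1700, e^2.8700] = [3.22, 17.64].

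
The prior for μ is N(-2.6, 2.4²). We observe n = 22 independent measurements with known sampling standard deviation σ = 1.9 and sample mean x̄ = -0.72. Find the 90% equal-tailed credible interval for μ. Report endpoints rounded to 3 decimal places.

Posterior precision = 1/2.4² + 22/1.9² = 0.1736 + 6.0942 = 6.2678, so posterior SD = 0.3994.
Posterior mean = (-2.6/2.4² + 22·-0.72/1.9²) / 6.2678 = -0.7721.
Interval: -0.7721 ± 1.645 × 0.3994 → [-1.429, -0.115].

[-1.429, -0.115]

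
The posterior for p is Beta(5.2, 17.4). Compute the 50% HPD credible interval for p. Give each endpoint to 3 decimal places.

The posterior is unimodal and skewed, so the HPD interval has equal density at both endpoints and is the shortest 50% interval.
Solving f(0.150) = f(0.266) with F(0.266) − F(0.150) = 0.50 gives [0.150, 0.266].
For comparison, the equal-tailed interval is [0.167, 0.285]; the HPD is narrower and shifted toward the mode.

[0.150, 0.266]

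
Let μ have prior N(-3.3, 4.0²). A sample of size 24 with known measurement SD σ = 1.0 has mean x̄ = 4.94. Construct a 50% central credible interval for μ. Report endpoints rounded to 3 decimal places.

Posterior precision = 1/4.0² + 24/1.0² = 0.0625 + 24.0000 = 24.0625, so posterior SD = 0.2039.
Posterior mean = (-3.3/4.0² + 24·4.94/1.0²) / 24.0625 = 4.9186.
Interval: 4.9186 ± 0.674 × 0.2039 → [4.781, 5.056].

[4.781, 5.056]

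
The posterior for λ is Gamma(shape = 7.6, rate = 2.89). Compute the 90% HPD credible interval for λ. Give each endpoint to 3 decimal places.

[1.104, 4.100]

The posterior is unimodal and skewed, so the HPD interval has equal density at both endpoints and is the shortest 90% interval.
Solving f(1.104) = f(4.100) with F(4.100) − F(1.104) = 0.90 gives [1.104, 4.100].
For comparison, the equal-tailed interval is [1.280, 4.370]; the HPD is narrower and shifted toward the mode.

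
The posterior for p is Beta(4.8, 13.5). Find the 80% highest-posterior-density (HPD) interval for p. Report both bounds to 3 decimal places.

The posterior is unimodal and skewed, so the HPD interval has equal density at both endpoints and is the shortest 80% interval.
Solving f(0.122) = f(0.376) with F(0.376) − F(0.122) = 0.80 gives [0.122, 0.376].
For comparison, the equal-tailed interval is [0.139, 0.398]; the HPD is narrower and shifted toward the mode.

[0.122, 0.376]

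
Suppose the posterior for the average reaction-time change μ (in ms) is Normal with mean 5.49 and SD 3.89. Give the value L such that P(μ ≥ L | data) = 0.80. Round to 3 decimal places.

2.216

Need L with P(μ ≥ L) = 0.80: L = 5.49 − z_{0.2}·3.89.
z = 0.842; L = 5.49 − 0.842 × 3.89 = 2.216.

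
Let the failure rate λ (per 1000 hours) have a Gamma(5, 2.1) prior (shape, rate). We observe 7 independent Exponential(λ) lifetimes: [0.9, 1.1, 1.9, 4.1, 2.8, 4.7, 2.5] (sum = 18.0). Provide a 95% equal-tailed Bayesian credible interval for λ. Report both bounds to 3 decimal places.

[0.308, 0.979]

Posterior: Gamma(5+7, 2.1+18.0) = Gamma(12, 20.1) (shape, rate).
Equal-tailed 95% interval: Gamma(12, 20.1) quantiles at 0.025 and 0.975.
Posterior mean ≈ 0.597, SD ≈ 0.172; a Normal approximation gives roughly [0.259, 0.935].
Exact: lower = 0.308; upper = 0.979.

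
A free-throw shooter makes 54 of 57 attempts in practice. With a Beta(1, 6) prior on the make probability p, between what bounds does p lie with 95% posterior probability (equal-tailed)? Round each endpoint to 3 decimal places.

Posterior: Beta(1+54, 6+3) = Beta(55, 9).
Equal-tailed 95% interval: the 0.025 and 0.975 quantiles of Beta(55, 9).
Posterior mean ≈ 0.859, SD ≈ 0.043; a Normal approximation gives roughly [0.775, 0.944].
Exact: F⁻¹(0.025) = 0.765; F⁻¹(0.975) = 0.933.

[0.765, 0.933]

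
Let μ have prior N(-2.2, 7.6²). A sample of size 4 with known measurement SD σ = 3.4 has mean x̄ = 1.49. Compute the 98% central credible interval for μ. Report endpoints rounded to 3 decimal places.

[-2.545, 5.174]

Posterior precision = 1/7.6² + 4/3.4² = 0.0173 + 0.3460 = 0.3633, so posterior SD = 1.6590.
Posterior mean = (-2.2/7.6² + 4·1.49/3.4²) / 0.3633 = 1.3142.
Interval: 1.3142 ± 2.326 × 1.6590 → [-2.545, 5.174].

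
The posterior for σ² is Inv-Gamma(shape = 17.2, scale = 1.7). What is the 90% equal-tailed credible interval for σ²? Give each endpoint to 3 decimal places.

[0.069, 0.155]

Inverse-Gamma(17.2, 1.7) quantiles: F⁻¹(0.05) and F⁻¹(0.95).
Equivalently, 1/σ² ~ Gamma(17.2, rate = 1.7); invert its 0.95 and 0.05 quantiles.
Posterior mean ≈ 0.105, SD ≈ 0.027; a Normal approximation gives roughly [0.061, 0.149].
Exact: lower = 0.069; upper = 0.155.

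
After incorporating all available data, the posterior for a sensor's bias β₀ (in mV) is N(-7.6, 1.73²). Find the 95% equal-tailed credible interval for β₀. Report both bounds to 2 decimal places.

[-10.99, -4.21]

The posterior is symmetric, so the 95% equal-tailed interval is β₀ = -7.6 ± z·1.73 with z = 1.960.
Half-width: 1.960 × 1.73 = 3.39.
-7.6 − 3.39 = -10.99; -7.6 + 3.39 = -4.21.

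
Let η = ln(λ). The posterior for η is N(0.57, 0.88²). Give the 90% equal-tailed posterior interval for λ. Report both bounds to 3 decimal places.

On the log scale the 90% interval is 0.57 ± 1.645 × 0.88 = [-0.8775, 2.0175].
Exponentiate: [e^-0.8775, e^2.0175] = [0.416, 7.519].

[0.416, 7.519]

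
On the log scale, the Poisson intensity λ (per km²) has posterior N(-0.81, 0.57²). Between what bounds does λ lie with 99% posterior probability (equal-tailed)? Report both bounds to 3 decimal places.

[0.102, 1.931]

On the log scale the 99% interval is -0.81 ± 2.576 × 0.57 = [-2.2782, 0.6582].
Exponentiate: [e^-2.2782, e^0.6582] = [0.102, 1.931].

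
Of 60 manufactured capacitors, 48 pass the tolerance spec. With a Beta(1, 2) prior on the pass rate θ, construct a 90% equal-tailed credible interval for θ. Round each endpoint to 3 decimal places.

[0.687, 0.858]

Posterior: Beta(1+48, 2+12) = Beta(49, 14).
Equal-tailed 90% interval: the 0.05 and 0.95 quantiles of Beta(49, 14).
Posterior mean ≈ 0.778, SD ≈ 0.052; a Normal approximation gives roughly [0.692, 0.863].
Exact: F⁻¹(0.05) = 0.687; F⁻¹(0.95) = 0.858.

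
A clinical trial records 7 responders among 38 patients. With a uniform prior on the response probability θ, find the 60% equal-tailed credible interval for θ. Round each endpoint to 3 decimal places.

[0.146, 0.251]

Posterior: Beta(1+7, 1+31) = Beta(8, 32).
Equal-tailed 60% interval: the 0.2 and 0.8 quantiles of Beta(8, 32).
Posterior mean ≈ 0.200, SD ≈ 0.062; a Normal approximation gives roughly [0.147, 0.253].
Exact: F⁻¹(0.2) = 0.146; F⁻¹(0.8) = 0.251.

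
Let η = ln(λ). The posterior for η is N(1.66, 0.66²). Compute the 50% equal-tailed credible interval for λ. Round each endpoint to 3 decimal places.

On the log scale the 50% interval is 1.66 ± 0.674 × 0.66 = [1.2148, 2.1052].
Exponentiate: [e^1.2148, e^2.1052] = [3.370, 8.208].

[3.370, 8.208]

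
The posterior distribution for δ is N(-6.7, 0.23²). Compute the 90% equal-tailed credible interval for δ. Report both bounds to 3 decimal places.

The posterior is symmetric, so the 90% equal-tailed interval is δ = -6.7 ± z·0.23 with z = 1.645.
Half-width: 1.645 × 0.23 = 0.378.
-6.7 − 0.378 = -7.078; -6.7 + 0.378 = -6.322.

[-7.078, -6.322]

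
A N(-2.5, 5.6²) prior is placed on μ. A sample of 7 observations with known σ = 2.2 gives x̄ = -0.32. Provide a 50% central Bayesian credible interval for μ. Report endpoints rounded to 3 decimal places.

Posterior precision = 1/5.6² + 7/2.2² = 0.0319 + 1.4463 = 1.4782, so posterior SD = 0.8225.
Posterior mean = (-2.5/5.6² + 7·-0.32/2.2²) / 1.4782 = -0.3670.
Interval: -0.3670 ± 0.674 × 0.8225 → [-0.922, 0.188].

[-0.922, 0.188]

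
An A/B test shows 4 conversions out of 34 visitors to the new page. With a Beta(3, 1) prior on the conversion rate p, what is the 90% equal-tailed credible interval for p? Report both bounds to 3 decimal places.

Posterior: Beta(3+4, 1+30) = Beta(7, 31).
Equal-tailed 90% interval: the 0.05 and 0.95 quantiles of Beta(7, 31).
Posterior mean ≈ 0.184, SD ≈ 0.062; a Normal approximation gives roughly [0.082, 0.286].
Exact: F⁻¹(0.05) = 0.092; F⁻¹(0.95) = 0.295.

[0.092, 0.295]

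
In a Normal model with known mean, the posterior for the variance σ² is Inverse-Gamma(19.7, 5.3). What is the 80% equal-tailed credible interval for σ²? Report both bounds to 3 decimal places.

[0.207, 0.371]

Inverse-Gamma(19.7, 5.3) quantiles: F⁻¹(0.1) and F⁻¹(0.9).
Equivalently, 1/σ² ~ Gamma(19.7, rate = 5.3); invert its 0.9 and 0.1 quantiles.
Posterior mean ≈ 0.283, SD ≈ 0.067; a Normal approximation gives roughly [0.197, 0.370].
Exact: lower = 0.207; upper = 0.371.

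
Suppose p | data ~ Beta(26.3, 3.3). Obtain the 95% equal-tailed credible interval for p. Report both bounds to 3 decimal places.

[0.755, 0.973]

Posterior: Beta(26.3, 3.3).
Equal-tailed 95% interval: the 0.025 and 0.975 quantiles of Beta(26.3, 3.3).
Posterior mean ≈ 0.889, SD ≈ 0.057; a Normal approximation gives roughly [0.777, 1.000].
Exact: F⁻¹(0.025) = 0.755; F⁻¹(0.975) = 0.973.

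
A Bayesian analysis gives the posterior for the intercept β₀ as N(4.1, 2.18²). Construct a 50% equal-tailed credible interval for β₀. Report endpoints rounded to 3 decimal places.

The posterior is symmetric, so the 50% equal-tailed interval is β₀ = 4.1 ± z·2.18 with z = 0.674.
Half-width: 0.674 × 2.18 = 1.470.
4.1 − 1.470 = 2.630; 4.1 + 1.470 = 5.570.

[2.630, 5.570]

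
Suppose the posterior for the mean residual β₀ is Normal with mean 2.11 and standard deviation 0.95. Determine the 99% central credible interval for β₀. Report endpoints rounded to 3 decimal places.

The posterior is symmetric, so the 99% equal-tailed interval is β₀ = 2.11 ± z·0.95 with z = 2.576.
Half-width: 2.576 × 0.95 = 2.447.
2.11 − 2.447 = -0.337; 2.11 + 2.447 = 4.557.

[-0.337, 4.557]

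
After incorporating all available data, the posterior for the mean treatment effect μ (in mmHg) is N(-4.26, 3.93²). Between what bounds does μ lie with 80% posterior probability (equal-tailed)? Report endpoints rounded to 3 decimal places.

The posterior is symmetric, so the 80% equal-tailed interval is μ = -4.26 ± z·3.93 with z = 1.282.
Half-width: 1.282 × 3.93 = 5.036.
-4.26 − 5.036 = -9.296; -4.26 + 5.036 = 0.776.

[-9.296, 0.776]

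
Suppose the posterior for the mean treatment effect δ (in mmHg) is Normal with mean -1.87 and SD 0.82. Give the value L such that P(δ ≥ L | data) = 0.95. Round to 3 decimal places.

Need L with P(δ ≥ L) = 0.95: L = -1.87 − z_{0.05}·0.82.
z = 1.645; L = -1.87 − 1.645 × 0.82 = -3.219.

-3.219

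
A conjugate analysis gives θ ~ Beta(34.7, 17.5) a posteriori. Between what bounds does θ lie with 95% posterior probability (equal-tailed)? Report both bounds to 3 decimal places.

[0.533, 0.785]

Posterior: Beta(34.7, 17.5).
Equal-tailed 95% interval: the 0.025 and 0.975 quantiles of Beta(34.7, 17.5).
Posterior mean ≈ 0.665, SD ≈ 0.065; a Normal approximation gives roughly [0.538, 0.792].
Exact: F⁻¹(0.025) = 0.533; F⁻¹(0.975) = 0.785.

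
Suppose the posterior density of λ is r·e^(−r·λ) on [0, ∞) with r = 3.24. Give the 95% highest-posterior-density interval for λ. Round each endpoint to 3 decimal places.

The exponential density is strictly decreasing on [0, ∞), so the HPD interval is anchored at 0: [0, q] with P(λ ≤ q) = 0.95.
q = −ln(1 − 0.95) / 3.24 = 2.9957 / 3.24 = 0.925.

[0.000, 0.925]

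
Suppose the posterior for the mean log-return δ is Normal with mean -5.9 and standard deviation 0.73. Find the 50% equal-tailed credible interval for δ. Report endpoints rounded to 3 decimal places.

The posterior is symmetric, so the 50% equal-tailed interval is δ = -5.9 ± z·0.73 with z = 0.674.
Half-width: 0.674 × 0.73 = 0.492.
-5.9 − 0.492 = -6.392; -5.9 + 0.492 = -5.408.

[-6.392, -5.408]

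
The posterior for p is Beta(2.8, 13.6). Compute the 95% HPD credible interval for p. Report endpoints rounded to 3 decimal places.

[0.020, 0.347]

The posterior is unimodal and skewed, so the HPD interval has equal density at both endpoints and is the shortest 95% interval.
Solving f(0.020) = f(0.347) with F(0.347) − F(0.020) = 0.95 gives [0.020, 0.347].
For comparison, the equal-tailed interval is [0.036, 0.380]; the HPD is narrower and shifted toward the mode.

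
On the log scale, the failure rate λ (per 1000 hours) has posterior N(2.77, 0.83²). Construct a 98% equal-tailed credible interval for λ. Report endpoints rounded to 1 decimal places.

On the log scale the 98% interval is 2.77 ± 2.326 × 0.83 = [0.8391, 4.7009].
Exponentiate: [e^0.8391, e^4.7009] = [2.3, 110.0].

[2.3, 110.0]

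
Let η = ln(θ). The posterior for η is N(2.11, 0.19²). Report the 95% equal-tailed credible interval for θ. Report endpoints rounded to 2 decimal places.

On the log scale the 95% interval is 2.11 ± 1.960 × 0.19 = [1.7376, 2.4824].
Exponentiate: [e^1.7376, e^2.4824] = [5.68, 11.97].

[5.68, 11.97]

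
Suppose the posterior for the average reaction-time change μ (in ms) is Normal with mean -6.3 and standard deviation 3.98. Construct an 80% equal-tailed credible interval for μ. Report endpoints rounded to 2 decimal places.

[-11.40, -1.20]

The posterior is symmetric, so the 80% equal-tailed interval is μ = -6.3 ± z·3.98 with z = 1.282.
Half-width: 1.282 × 3.98 = 5.10.
-6.3 − 5.10 = -11.40; -6.3 + 5.10 = -1.20.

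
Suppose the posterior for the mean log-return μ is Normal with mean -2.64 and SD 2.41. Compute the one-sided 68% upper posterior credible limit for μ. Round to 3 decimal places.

Need U with P(μ ≤ U) = 0.68: U = -2.64 + z_{0.32}·2.41.
z = 0.468; U = -2.64 + 0.468 × 2.41 = -1.513.

-1.513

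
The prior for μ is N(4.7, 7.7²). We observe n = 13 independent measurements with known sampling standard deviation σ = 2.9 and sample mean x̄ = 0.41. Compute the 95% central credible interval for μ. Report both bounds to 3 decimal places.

[-1.112, 2.024]

Posterior precision = 1/7.7² + 13/2.9² = 0.0169 + 1.5458 = 1.5626, so posterior SD = 0.8000.
Posterior mean = (4.7/7.7² + 13·0.41/2.9²) / 1.5626 = 0.4563.
Interval: 0.4563 ± 1.960 × 0.8000 → [-1.112, 2.024].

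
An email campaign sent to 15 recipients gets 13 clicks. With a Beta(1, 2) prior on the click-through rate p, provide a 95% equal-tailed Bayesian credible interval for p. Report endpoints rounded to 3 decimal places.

Posterior: Beta(1+13, 2+2) = Beta(14, 4).
Equal-tailed 95% interval: the 0.025 and 0.975 quantiles of Beta(14, 4).
Posterior mean ≈ 0.778, SD ≈ 0.095; a Normal approximation gives roughly [0.591, 0.965].
Exact: F⁻¹(0.025) = 0.566; F⁻¹(0.975) = 0.932.

[0.566, 0.932]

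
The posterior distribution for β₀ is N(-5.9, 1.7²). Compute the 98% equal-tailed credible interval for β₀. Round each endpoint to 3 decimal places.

The posterior is symmetric, so the 98% equal-tailed interval is β₀ = -5.9 ± z·1.7 with z = 2.326.
Half-width: 2.326 × 1.7 = 3.955.
-5.9 − 3.955 = -9.855; -5.9 + 3.955 = -1.945.

[-9.855, -1.945]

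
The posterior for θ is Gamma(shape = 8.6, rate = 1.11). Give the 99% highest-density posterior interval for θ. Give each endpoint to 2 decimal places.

The posterior is unimodal and skewed, so the HPD interval has equal density at both endpoints and is the shortest 99% interval.
Solving f(2.24) = f(15.49) with F(15.49) − F(2.24) = 0.99 gives [2.24, 15.49].
For comparison, the equal-tailed interval is [2.62, 16.22]; the HPD is narrower and shifted toward the mode.

[2.24, 15.49]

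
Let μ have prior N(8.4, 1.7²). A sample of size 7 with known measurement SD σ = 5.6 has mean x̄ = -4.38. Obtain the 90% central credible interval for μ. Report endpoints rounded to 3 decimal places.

[1.208, 5.569]

Posterior precision = 1/1.7² + 7/5.6² = 0.3460 + 0.2232 = 0.5692, so posterior SD = 1.3254.
Posterior mean = (8.4/1.7² + 7·-4.38/5.6²) / 0.5692 = 3.3886.
Interval: 3.3886 ± 1.645 × 1.3254 → [1.208, 5.569].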